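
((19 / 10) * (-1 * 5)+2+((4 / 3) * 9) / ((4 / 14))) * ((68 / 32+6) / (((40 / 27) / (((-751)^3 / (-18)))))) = 1139812744941 / 256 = 4452393534.93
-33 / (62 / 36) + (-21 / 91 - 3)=-9024 / 403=-22.39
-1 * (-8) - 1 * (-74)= 82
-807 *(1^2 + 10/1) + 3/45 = -8876.93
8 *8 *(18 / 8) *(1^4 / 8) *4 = 72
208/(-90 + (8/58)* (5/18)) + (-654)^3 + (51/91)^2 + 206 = -6798667760845561/24304735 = -279726060.00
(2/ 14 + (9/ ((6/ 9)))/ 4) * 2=197/ 28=7.04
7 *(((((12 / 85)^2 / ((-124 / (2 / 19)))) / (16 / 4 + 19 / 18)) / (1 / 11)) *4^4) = -3649536 / 55321825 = -0.07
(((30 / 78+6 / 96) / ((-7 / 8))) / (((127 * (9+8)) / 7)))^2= 8649 / 3151025956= 0.00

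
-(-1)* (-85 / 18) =-85 / 18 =-4.72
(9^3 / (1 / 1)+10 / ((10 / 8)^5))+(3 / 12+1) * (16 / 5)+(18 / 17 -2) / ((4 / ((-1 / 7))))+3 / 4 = 219275473 / 297500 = 737.06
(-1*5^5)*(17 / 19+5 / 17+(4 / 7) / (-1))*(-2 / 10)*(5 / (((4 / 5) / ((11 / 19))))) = 59984375 / 42959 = 1396.32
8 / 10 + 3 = 19 / 5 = 3.80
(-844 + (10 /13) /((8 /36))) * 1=-10927 /13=-840.54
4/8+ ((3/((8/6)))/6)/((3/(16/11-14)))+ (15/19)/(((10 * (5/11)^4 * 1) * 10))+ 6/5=206882/653125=0.32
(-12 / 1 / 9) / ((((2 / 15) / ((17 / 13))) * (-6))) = 85 / 39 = 2.18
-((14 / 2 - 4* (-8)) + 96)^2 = -18225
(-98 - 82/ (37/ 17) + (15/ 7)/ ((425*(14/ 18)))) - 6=-21831931/ 154105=-141.67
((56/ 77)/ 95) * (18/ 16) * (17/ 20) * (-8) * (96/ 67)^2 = -2820096/ 23455025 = -0.12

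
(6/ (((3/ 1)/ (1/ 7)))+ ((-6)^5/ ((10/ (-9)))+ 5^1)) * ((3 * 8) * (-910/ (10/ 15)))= -229440744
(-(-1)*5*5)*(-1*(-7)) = 175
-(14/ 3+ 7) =-35/ 3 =-11.67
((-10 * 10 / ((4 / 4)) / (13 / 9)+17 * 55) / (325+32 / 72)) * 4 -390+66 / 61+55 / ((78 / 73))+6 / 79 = -359712448175 / 1100958378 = -326.73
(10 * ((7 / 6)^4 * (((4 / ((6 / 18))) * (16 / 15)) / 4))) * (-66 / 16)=-26411 / 108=-244.55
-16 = -16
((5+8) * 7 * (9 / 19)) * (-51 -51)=-4396.74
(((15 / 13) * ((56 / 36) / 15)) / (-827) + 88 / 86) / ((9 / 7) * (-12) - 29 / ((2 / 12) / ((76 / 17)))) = -0.00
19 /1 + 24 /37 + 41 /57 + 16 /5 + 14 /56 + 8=1342081 /42180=31.82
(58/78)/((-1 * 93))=-29/3627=-0.01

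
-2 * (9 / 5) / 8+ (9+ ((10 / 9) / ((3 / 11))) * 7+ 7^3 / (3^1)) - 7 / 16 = 326083 / 2160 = 150.96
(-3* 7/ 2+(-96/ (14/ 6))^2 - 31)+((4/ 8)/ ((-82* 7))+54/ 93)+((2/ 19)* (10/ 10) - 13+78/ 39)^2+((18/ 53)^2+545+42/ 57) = 585149696764901/ 252615830684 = 2316.36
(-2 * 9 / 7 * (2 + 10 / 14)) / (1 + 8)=-38 / 49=-0.78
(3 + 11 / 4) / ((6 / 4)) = 23 / 6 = 3.83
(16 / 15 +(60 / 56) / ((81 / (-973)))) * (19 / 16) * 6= -60553 / 720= -84.10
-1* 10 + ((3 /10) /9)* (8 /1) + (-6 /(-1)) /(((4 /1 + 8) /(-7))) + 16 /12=-119 /10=-11.90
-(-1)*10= 10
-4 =-4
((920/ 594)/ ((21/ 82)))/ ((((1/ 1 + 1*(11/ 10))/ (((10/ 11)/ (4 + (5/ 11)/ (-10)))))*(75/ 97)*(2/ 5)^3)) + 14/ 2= 696649979/ 34184997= 20.38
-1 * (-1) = 1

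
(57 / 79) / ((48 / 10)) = 95 / 632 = 0.15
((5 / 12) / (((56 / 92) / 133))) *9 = 819.38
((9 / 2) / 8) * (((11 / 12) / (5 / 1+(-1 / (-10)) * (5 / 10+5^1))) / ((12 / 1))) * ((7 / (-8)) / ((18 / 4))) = -385 / 255744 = -0.00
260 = 260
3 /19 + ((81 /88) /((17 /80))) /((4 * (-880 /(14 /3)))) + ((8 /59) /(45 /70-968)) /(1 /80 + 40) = 22122583873135 /145401120858576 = 0.15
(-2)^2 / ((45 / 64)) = 256 / 45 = 5.69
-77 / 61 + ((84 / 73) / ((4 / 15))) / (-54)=-1.34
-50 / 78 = -25 / 39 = -0.64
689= 689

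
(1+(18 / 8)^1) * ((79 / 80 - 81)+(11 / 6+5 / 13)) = -242719 / 960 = -252.83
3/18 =1/6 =0.17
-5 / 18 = -0.28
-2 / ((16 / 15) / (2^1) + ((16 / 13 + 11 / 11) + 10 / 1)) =-390 / 2489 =-0.16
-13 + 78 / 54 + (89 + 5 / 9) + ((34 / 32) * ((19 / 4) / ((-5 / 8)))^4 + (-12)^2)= 2354207 / 625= 3766.73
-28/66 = -14/33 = -0.42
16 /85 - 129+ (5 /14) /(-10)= -128.85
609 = 609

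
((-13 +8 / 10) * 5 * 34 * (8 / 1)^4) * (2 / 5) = -16990208 / 5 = -3398041.60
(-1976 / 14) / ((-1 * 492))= 247 / 861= 0.29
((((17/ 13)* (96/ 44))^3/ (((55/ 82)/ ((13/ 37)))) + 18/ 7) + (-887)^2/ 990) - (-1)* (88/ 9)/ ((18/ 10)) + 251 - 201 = 864.89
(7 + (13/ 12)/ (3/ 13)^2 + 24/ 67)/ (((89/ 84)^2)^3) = 651992882881536/ 33297746494387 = 19.58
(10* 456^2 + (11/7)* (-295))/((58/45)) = 654852375/406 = 1612936.88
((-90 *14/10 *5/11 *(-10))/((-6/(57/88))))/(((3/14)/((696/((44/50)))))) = -303738750/1331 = -228203.42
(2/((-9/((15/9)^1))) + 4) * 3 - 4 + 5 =107/9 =11.89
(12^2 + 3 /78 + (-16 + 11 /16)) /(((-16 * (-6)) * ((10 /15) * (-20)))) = -5355 /53248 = -0.10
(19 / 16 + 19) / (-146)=-323 / 2336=-0.14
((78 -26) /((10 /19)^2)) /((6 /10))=4693 /15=312.87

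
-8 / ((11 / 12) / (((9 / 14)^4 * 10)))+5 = -261605 / 26411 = -9.91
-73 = -73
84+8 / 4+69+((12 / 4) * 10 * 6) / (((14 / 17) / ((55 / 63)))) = 16945 / 49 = 345.82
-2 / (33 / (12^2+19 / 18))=-2611 / 297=-8.79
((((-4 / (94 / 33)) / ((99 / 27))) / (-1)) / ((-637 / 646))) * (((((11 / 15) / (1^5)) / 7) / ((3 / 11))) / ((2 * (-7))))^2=-4729043 / 16173796275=-0.00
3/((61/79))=237/61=3.89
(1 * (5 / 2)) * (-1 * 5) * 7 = -175 / 2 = -87.50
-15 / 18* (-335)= 1675 / 6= 279.17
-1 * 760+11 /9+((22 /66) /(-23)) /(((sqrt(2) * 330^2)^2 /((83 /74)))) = -91892733162120083 /121106252520000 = -758.78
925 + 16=941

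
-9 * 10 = -90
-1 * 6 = -6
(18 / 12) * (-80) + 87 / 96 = -3811 / 32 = -119.09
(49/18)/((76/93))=1519/456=3.33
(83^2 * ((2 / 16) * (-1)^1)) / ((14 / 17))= -117113 / 112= -1045.65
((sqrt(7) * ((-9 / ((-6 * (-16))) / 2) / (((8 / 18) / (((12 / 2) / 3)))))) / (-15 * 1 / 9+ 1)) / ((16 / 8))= 81 * sqrt(7) / 512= 0.42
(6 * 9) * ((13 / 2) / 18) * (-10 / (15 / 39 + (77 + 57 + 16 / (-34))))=-2873 / 1973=-1.46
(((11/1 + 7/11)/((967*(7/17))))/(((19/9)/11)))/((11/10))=195840/1414721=0.14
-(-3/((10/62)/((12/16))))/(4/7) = 1953/80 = 24.41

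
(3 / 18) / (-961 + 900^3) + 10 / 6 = 2429996797 / 1457998078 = 1.67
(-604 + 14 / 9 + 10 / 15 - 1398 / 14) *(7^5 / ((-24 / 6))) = 106131403 / 36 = 2948094.53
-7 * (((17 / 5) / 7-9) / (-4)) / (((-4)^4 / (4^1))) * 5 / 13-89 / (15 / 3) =-148841 / 8320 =-17.89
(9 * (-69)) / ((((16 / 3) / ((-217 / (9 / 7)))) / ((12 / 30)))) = 314433 / 40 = 7860.82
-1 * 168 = -168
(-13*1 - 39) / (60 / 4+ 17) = -1.62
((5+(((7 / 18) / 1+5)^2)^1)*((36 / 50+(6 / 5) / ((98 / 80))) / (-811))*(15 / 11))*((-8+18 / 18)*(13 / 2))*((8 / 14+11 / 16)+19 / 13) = 15158996543 / 1258931520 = 12.04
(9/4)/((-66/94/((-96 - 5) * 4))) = 14241/11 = 1294.64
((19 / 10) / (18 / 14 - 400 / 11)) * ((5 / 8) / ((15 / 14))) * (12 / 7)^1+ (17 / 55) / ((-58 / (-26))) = 0.08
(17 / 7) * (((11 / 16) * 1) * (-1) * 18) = -1683 / 56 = -30.05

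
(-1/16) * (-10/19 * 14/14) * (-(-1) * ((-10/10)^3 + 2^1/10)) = -1/38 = -0.03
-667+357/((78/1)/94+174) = -1821320/2739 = -664.96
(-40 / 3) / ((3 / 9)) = -40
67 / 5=13.40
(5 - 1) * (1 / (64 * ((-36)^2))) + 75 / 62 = 777631 / 642816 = 1.21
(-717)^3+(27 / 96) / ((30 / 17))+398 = -117952452749 / 320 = -368601414.84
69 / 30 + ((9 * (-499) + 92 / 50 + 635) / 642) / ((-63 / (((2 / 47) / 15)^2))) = 128433787949 / 55840758750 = 2.30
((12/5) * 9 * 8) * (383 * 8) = 2647296/5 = 529459.20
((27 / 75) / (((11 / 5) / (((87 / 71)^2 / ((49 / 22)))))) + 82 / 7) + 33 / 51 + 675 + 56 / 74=534645636258 / 776843305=688.23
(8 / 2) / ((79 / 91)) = 364 / 79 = 4.61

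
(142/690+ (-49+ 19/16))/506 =-262789/2793120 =-0.09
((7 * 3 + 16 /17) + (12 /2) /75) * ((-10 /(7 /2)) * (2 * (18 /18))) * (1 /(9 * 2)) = -5348 /765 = -6.99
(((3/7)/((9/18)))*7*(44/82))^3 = 2299968/68921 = 33.37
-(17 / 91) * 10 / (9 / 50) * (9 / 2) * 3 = -12750 / 91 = -140.11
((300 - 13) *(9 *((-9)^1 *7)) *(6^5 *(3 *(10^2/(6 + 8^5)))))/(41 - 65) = 1129804200/2341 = 482616.06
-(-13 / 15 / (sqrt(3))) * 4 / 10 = 26 * sqrt(3) / 225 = 0.20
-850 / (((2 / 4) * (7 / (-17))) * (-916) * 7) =-7225 / 11221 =-0.64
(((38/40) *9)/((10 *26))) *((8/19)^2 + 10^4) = 2030661/6175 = 328.85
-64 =-64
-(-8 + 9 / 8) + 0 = 55 / 8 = 6.88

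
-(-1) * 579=579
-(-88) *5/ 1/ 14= 220/ 7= 31.43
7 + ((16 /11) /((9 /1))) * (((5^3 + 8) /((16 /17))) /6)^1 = 10.81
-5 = -5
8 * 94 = 752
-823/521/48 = -823/25008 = -0.03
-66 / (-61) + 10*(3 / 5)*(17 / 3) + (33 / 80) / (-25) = 4277987 / 122000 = 35.07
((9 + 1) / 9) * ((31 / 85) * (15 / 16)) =155 / 408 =0.38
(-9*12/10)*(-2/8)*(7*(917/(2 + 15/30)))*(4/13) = 693252/325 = 2133.08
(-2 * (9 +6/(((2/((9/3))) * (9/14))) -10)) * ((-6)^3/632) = 702/79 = 8.89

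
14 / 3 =4.67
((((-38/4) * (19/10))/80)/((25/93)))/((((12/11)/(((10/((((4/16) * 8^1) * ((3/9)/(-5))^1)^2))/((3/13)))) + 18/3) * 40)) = -4800939/1372902400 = -0.00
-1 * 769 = -769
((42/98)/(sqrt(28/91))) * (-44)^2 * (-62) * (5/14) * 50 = -22506000 * sqrt(13)/49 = -1656051.78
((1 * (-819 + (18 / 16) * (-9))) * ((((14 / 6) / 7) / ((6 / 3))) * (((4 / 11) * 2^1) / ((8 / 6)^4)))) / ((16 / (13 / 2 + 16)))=-732645 / 16384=-44.72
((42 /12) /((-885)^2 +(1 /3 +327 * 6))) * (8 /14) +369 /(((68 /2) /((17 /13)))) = 14.19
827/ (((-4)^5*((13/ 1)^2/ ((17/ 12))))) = -14059/ 2076672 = -0.01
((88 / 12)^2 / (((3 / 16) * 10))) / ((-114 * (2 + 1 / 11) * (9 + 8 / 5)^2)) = -106480 / 99430173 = -0.00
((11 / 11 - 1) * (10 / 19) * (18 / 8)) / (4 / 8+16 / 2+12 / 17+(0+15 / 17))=0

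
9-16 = -7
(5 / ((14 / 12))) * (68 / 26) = 1020 / 91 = 11.21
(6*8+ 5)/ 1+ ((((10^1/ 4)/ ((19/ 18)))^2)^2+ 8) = 12050206/ 130321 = 92.47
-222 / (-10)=22.20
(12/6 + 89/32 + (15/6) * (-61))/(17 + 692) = -4727/22688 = -0.21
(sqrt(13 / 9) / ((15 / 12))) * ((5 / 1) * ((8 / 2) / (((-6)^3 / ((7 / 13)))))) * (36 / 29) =-56 * sqrt(13) / 3393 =-0.06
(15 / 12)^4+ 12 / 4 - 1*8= -655 / 256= -2.56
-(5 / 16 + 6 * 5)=-485 / 16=-30.31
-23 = -23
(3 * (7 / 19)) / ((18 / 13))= 91 / 114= 0.80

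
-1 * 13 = -13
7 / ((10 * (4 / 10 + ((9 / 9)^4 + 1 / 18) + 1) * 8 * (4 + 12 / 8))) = 63 / 9724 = 0.01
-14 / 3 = -4.67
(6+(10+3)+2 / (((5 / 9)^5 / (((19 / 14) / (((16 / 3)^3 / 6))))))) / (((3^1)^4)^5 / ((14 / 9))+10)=942076411 / 100419391196800000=0.00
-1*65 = -65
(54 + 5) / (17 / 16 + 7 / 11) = 10384 / 299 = 34.73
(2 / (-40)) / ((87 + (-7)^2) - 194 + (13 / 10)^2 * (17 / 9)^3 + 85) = -3645 / 2798597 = -0.00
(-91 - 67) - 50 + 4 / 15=-3116 / 15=-207.73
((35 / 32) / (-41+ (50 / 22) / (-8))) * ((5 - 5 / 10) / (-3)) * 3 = 165 / 1384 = 0.12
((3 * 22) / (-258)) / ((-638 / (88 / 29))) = 44 / 36163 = 0.00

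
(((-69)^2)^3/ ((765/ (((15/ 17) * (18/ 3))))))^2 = 46585319691109245650244/ 83521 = 557767743335319807.60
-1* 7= -7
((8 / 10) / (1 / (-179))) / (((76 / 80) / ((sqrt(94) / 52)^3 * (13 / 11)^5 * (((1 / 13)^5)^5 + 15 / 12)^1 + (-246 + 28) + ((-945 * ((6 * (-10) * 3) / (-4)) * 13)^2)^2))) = -14078944957961520269375040.00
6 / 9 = 0.67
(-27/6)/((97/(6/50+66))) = -14877/4850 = -3.07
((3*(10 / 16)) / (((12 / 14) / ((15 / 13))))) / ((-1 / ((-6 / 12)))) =525 / 416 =1.26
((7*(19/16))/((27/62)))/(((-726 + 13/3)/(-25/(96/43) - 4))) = 6015457/14964480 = 0.40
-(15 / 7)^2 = -225 / 49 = -4.59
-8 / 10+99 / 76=191 / 380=0.50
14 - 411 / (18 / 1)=-53 / 6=-8.83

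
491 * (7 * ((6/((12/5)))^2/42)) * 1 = 12275/24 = 511.46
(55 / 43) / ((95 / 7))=77 / 817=0.09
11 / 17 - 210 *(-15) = 3150.65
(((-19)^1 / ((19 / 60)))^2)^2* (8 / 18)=5760000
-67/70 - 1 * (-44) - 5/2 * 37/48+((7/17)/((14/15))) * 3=2424133/57120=42.44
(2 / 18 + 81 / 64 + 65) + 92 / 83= 3226331 / 47808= 67.49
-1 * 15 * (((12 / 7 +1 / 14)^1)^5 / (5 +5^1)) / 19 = -29296875 / 20437312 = -1.43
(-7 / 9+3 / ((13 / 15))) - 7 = -505 / 117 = -4.32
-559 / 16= -34.94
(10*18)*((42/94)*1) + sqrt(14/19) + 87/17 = 86.40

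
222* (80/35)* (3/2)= 5328/7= 761.14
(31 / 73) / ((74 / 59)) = 0.34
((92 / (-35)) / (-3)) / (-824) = -23 / 21630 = -0.00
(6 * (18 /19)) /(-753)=-36 /4769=-0.01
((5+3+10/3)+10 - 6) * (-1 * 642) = -9844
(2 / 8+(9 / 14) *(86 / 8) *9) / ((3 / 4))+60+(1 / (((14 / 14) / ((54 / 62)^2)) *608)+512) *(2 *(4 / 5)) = 1476184783 / 1533756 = 962.46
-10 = -10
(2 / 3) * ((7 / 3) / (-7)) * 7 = -14 / 9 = -1.56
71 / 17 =4.18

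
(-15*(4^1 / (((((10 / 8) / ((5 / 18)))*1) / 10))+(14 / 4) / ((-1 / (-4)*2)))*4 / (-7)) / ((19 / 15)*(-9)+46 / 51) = -12.97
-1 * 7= -7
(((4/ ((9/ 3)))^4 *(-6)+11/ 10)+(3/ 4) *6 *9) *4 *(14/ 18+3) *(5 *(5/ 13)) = 2078080/ 3159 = 657.83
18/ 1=18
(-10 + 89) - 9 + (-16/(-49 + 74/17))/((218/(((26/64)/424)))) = 9821824541/140311776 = 70.00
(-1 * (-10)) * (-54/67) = -540/67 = -8.06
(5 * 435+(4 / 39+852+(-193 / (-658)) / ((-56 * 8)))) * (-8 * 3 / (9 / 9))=-34801307161 / 479024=-72650.45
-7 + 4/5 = -31/5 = -6.20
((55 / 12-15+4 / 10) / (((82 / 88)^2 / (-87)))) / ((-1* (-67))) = 8435636 / 563135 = 14.98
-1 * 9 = -9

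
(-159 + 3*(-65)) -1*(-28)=-326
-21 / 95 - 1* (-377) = 35794 / 95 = 376.78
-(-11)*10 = 110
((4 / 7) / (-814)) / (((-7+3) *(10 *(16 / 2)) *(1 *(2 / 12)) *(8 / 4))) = 3 / 455840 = 0.00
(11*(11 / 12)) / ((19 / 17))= 2057 / 228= 9.02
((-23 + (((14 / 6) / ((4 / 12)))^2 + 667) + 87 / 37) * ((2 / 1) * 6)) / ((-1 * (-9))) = 34304 / 37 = 927.14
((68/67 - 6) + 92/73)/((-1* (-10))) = -9109/24455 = -0.37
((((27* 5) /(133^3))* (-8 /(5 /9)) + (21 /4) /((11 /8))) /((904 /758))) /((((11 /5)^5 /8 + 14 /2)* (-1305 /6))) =-1075895725000 /982723278493341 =-0.00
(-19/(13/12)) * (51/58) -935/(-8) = 305983/3016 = 101.45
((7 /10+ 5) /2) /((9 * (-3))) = -19 /180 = -0.11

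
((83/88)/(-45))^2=6889/15681600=0.00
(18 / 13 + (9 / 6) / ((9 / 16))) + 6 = 392 / 39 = 10.05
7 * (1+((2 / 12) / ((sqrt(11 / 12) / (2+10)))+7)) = 28 * sqrt(33) / 11+56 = 70.62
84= 84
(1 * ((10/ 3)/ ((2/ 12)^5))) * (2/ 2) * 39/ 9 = 112320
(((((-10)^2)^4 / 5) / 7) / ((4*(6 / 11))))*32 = 880000000 / 21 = 41904761.90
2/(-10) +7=34/5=6.80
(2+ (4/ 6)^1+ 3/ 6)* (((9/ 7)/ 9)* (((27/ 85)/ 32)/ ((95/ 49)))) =63/ 27200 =0.00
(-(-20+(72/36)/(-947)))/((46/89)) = 842919/21781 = 38.70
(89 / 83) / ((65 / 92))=8188 / 5395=1.52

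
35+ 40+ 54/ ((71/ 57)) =8403/ 71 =118.35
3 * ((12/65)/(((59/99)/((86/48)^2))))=183051/61360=2.98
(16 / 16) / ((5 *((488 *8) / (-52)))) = -13 / 4880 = -0.00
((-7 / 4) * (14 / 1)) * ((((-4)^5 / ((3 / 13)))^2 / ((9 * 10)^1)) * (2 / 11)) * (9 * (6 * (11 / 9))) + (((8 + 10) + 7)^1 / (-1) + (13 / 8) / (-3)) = -69466090433 / 1080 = -64320454.10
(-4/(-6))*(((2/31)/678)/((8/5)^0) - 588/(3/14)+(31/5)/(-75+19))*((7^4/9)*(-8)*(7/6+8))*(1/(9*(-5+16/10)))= -152327336149835/130238037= -1169607.13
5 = 5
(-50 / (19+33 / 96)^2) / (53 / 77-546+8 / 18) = 35481600 / 144678911473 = 0.00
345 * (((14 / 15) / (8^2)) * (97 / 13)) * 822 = 30858.59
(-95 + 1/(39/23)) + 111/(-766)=-2824741/29874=-94.56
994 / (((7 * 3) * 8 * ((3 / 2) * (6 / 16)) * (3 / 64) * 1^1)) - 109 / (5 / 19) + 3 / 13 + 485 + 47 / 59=92017058 / 310635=296.22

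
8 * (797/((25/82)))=522832/25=20913.28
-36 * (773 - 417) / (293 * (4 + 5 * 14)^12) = -801 / 493774064054049366357248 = -0.00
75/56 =1.34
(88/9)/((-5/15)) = -88/3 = -29.33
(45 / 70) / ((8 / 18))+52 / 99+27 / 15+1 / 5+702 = 3913907 / 5544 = 705.97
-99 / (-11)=9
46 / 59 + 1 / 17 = 841 / 1003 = 0.84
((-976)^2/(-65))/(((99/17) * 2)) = -8096896/6435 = -1258.26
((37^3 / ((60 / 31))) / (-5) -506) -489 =-1868743 / 300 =-6229.14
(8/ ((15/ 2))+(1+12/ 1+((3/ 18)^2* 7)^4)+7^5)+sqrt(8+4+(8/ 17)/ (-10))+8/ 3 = 2* sqrt(21590)/ 85+141287070437/ 8398080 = 16827.19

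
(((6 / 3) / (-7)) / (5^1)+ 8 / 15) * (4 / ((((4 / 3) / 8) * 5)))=16 / 7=2.29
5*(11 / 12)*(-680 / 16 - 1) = -1595 / 8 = -199.38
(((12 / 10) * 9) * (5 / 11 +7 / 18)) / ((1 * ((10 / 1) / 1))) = 501 / 550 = 0.91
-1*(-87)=87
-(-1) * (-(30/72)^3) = -125/1728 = -0.07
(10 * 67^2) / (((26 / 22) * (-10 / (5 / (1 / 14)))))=-3456530 / 13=-265886.92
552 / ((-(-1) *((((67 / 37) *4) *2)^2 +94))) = 377844 / 207991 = 1.82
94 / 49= 1.92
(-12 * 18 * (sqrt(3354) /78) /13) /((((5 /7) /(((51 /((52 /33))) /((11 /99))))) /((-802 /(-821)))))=-765317322 * sqrt(3354) /9018685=-4914.51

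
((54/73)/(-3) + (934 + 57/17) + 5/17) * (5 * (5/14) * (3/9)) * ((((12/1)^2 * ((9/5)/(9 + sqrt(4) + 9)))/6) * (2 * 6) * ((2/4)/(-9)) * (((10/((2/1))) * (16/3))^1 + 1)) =-193110124/8687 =-22229.78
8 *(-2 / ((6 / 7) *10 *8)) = -7 / 30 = -0.23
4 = 4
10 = 10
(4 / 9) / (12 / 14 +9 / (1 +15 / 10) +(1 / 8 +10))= 1120 / 36747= 0.03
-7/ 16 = -0.44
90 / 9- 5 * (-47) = 245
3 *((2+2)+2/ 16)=99/ 8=12.38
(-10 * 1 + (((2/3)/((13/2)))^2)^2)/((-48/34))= 196640309/27761292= 7.08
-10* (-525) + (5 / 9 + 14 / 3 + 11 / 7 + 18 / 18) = 331241 / 63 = 5257.79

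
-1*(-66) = 66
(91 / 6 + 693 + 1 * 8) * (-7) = -30079 / 6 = -5013.17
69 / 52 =1.33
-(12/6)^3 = -8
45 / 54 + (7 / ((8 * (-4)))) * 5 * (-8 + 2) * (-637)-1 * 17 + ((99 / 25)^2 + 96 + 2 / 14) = -857777489 / 210000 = -4084.65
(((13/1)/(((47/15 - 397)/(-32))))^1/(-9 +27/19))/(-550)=247/974820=0.00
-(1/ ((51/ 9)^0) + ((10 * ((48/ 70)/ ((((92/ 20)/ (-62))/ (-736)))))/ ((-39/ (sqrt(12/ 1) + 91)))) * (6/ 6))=317440 * sqrt(3)/ 91 + 158719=164761.00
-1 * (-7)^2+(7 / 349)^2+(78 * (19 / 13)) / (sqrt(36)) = -3653981 / 121801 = -30.00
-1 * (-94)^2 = -8836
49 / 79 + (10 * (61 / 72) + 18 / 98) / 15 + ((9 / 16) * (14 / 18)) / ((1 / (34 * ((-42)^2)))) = 54851979221 / 2090340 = 26240.70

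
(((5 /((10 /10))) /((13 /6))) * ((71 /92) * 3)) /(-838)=-3195 /501124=-0.01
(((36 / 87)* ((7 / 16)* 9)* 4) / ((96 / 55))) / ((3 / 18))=10395 / 464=22.40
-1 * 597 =-597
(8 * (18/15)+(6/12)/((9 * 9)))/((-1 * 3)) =-7781/2430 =-3.20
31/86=0.36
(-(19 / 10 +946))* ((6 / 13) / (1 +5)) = -72.92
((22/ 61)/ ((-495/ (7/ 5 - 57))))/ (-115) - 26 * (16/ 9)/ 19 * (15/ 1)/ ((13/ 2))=-168370564/ 29989125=-5.61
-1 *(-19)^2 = -361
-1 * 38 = -38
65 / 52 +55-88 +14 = -71 / 4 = -17.75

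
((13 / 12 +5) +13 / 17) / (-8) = -1397 / 1632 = -0.86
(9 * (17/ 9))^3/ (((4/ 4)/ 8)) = 39304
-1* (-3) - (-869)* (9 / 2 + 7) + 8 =20009 / 2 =10004.50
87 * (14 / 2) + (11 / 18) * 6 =1838 / 3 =612.67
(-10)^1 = -10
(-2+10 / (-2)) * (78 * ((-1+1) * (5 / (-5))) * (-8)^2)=0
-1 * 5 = -5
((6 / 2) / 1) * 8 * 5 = 120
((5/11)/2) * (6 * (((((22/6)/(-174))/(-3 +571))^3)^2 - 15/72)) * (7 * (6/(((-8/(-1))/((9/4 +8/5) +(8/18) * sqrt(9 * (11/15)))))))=-6935341884850257904948458183421991/1207787430286847635147486610325504 - 990763126407179700706922597631713 * sqrt(165)/7473184724899869742475073401389056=-7.45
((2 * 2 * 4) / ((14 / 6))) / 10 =24 / 35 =0.69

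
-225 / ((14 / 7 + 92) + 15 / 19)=-4275 / 1801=-2.37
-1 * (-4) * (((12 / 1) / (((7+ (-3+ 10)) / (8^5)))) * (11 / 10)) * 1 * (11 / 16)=2973696 / 35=84962.74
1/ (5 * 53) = 1/ 265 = 0.00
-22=-22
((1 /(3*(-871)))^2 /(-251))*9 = -1 /190418891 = -0.00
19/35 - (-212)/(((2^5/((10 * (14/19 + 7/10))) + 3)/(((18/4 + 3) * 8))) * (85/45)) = 1094317321/849065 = 1288.85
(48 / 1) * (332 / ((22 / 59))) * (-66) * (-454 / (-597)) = -426861696 / 199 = -2145033.65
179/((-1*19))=-179/19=-9.42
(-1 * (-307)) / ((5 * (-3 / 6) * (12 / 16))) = -2456 / 15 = -163.73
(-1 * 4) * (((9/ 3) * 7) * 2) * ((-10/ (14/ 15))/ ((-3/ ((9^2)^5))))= -2092070640600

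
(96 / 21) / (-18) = -16 / 63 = -0.25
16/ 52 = 4/ 13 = 0.31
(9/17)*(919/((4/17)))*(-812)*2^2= -6716052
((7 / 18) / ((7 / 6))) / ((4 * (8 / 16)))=1 / 6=0.17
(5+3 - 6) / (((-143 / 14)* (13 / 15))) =-420 / 1859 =-0.23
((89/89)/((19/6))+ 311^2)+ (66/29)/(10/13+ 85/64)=92998104853/961495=96722.40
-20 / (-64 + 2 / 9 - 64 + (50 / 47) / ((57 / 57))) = 423 / 2680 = 0.16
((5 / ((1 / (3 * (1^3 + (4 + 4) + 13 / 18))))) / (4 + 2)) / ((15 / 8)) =350 / 27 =12.96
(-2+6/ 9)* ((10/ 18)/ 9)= -20/ 243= -0.08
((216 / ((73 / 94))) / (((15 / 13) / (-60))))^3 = -1176941414442074112 / 389017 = -3025424118848.47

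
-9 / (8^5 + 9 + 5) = -9 / 32782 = -0.00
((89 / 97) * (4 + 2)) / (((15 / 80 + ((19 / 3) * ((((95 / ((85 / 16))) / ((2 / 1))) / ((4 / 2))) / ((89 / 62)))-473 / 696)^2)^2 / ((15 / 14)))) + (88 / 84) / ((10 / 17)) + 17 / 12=260432473393305462529057384555271 / 81444606583714948058460405988740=3.20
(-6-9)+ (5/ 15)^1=-44/ 3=-14.67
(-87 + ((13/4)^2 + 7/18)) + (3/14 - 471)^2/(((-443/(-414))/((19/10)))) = 6149575527443/15629040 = 393471.10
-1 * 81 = -81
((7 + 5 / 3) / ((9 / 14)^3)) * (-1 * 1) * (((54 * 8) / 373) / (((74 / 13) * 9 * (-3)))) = 7419776 / 30182787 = 0.25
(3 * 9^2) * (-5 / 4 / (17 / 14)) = -8505 / 34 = -250.15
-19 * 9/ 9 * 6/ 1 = -114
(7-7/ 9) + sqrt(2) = sqrt(2) + 56/ 9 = 7.64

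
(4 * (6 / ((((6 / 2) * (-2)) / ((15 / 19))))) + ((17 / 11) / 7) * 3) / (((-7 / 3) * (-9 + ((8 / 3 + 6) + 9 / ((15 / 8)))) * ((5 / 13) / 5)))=2135835 / 686147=3.11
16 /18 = 8 /9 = 0.89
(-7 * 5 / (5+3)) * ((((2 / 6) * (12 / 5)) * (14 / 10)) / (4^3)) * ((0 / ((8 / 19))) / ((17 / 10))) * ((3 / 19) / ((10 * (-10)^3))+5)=0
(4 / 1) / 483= 4 / 483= 0.01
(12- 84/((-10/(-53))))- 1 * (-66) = -1836/5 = -367.20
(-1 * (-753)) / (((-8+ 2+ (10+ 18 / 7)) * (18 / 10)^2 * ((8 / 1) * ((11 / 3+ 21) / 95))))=4172875 / 245088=17.03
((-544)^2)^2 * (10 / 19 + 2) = 221249977505.68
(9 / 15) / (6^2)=1 / 60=0.02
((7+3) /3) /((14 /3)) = 5 /7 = 0.71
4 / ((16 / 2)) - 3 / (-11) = 17 / 22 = 0.77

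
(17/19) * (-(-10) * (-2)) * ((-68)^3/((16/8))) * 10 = 28133389.47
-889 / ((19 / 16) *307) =-14224 / 5833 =-2.44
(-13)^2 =169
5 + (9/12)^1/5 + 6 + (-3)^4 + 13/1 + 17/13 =27679/260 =106.46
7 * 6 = 42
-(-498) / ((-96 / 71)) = -5893 / 16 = -368.31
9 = 9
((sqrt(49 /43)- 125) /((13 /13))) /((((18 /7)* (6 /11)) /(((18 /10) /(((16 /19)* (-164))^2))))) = -694925 /82624512 + 194579* sqrt(43) /17764270080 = -0.01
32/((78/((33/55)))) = 16/65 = 0.25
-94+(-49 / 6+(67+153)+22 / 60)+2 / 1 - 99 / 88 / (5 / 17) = 931 / 8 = 116.38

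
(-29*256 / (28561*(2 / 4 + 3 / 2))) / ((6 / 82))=-152192 / 85683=-1.78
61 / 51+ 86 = 4447 / 51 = 87.20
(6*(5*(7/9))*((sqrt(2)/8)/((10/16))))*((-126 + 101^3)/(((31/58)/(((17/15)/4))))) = 3604099.36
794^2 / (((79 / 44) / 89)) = 2468787376 / 79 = 31250473.11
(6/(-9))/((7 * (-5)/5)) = 2/21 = 0.10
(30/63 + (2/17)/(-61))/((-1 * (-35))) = 10328/762195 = 0.01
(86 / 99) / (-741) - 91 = -91.00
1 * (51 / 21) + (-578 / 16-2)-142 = -9951 / 56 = -177.70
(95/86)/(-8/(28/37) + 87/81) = -3591/30874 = -0.12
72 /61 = 1.18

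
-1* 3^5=-243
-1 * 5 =-5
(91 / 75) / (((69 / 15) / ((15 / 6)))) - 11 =-1427 / 138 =-10.34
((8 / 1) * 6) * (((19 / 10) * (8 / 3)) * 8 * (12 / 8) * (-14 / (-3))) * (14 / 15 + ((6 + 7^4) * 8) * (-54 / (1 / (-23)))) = 24428710964224 / 75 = 325716146189.65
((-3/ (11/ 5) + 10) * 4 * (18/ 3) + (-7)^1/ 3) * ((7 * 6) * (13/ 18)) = 615433/ 99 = 6216.49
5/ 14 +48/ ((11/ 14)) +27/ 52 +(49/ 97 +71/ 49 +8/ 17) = 2976080771/ 46218172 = 64.39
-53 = -53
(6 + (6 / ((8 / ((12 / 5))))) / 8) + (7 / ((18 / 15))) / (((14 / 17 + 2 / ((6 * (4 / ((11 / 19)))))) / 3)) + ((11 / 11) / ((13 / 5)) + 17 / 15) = 146629741 / 5271240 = 27.82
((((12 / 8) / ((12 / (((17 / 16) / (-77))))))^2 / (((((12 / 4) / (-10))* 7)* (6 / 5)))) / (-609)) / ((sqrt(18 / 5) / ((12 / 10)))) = 1445* sqrt(10) / 3726998618112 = 0.00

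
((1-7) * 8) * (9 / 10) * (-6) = 1296 / 5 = 259.20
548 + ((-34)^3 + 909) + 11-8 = -37844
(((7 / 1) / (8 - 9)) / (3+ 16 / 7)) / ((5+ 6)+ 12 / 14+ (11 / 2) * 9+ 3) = -686 / 33337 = -0.02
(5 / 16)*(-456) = -285 / 2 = -142.50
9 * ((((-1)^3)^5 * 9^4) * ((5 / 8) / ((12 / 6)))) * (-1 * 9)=2657205 / 16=166075.31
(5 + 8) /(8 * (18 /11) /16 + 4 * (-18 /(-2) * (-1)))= -143 /387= -0.37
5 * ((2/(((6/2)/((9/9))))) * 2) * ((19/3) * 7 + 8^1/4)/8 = 695/18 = 38.61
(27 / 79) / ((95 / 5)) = 27 / 1501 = 0.02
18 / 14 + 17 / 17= 16 / 7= 2.29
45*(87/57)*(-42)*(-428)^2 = -10040315040/19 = -528437633.68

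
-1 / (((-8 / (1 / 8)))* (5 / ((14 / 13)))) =0.00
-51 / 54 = -17 / 18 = -0.94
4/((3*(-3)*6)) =-2/27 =-0.07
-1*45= -45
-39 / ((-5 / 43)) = 1677 / 5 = 335.40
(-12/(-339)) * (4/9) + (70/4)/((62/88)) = 783586/31527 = 24.85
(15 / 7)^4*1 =50625 / 2401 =21.08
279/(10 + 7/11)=341/13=26.23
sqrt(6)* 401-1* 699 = -699 +401* sqrt(6) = 283.25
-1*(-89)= 89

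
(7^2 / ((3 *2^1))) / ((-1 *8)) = -49 / 48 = -1.02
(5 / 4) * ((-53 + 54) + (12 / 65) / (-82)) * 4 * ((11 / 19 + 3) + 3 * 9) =1544879 / 10127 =152.55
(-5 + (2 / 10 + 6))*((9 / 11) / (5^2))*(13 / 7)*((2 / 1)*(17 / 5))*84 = 286416 / 6875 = 41.66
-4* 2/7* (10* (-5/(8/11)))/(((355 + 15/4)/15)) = 6600/2009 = 3.29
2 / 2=1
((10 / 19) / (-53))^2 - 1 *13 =-13182537 / 1014049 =-13.00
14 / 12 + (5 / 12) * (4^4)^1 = 647 / 6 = 107.83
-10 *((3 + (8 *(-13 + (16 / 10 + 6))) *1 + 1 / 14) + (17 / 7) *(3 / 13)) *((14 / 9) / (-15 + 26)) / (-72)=-36007 / 46332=-0.78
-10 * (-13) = 130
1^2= 1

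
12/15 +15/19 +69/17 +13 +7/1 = 41422/1615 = 25.65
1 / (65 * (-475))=-1 / 30875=-0.00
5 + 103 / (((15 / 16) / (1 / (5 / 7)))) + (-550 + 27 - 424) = -59114 / 75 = -788.19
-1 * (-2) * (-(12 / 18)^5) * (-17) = 1088 / 243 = 4.48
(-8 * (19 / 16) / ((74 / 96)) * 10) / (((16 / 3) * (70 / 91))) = -2223 / 74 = -30.04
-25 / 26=-0.96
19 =19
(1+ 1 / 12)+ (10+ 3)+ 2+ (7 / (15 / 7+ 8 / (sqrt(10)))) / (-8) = 15.90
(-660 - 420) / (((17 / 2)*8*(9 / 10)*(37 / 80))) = -24000 / 629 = -38.16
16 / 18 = 0.89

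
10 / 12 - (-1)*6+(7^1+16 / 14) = 629 / 42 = 14.98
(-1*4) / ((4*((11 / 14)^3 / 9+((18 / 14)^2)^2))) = -172872 / 481709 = -0.36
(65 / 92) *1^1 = 65 / 92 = 0.71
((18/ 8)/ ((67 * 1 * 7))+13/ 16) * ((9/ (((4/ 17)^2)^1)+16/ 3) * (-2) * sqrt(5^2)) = -247129235/ 180096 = -1372.21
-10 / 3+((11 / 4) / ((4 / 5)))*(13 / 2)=19.01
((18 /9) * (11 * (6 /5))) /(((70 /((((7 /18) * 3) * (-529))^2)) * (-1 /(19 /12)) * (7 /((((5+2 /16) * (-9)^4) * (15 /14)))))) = -1170610070.52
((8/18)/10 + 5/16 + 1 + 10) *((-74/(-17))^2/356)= 658489/1089360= 0.60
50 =50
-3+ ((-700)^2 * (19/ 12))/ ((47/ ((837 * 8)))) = 5194979859/ 47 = 110531486.36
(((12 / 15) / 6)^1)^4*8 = 128 / 50625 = 0.00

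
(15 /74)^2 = 225 /5476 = 0.04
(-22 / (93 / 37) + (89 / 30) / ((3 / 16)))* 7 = 69034 / 1395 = 49.49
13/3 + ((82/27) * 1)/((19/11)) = 3125/513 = 6.09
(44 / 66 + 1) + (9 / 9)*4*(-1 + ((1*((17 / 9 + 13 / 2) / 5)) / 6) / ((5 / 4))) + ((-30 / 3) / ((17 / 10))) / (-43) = -642301 / 493425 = -1.30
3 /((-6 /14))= -7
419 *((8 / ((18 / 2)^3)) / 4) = 838 / 729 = 1.15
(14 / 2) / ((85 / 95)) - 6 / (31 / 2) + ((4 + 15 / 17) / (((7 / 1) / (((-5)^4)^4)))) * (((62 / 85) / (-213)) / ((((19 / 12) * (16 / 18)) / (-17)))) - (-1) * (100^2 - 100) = 21907611559830392 / 4976461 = 4402247211.39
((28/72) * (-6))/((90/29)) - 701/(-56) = 88951/7560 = 11.77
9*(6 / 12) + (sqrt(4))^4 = 41 / 2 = 20.50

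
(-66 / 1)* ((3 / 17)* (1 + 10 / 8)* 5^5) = -2784375 / 34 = -81893.38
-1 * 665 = -665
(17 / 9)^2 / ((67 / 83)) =23987 / 5427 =4.42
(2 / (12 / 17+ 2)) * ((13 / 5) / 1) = 221 / 115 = 1.92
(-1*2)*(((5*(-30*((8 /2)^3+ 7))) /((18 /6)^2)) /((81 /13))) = 92300 /243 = 379.84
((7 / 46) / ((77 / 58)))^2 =841 / 64009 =0.01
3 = 3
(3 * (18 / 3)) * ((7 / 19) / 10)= 63 / 95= 0.66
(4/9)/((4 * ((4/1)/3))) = 1/12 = 0.08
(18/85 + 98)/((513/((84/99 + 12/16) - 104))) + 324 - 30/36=873631087/2877930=303.56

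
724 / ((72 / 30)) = 905 / 3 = 301.67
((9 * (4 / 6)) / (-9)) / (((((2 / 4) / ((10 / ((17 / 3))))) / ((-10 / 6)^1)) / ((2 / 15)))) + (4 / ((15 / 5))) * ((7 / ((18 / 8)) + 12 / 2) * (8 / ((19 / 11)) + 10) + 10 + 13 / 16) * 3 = 577.01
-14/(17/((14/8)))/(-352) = 49/11968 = 0.00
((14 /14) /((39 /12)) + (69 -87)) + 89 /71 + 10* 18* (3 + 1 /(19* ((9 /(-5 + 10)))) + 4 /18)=9975473 /17537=568.82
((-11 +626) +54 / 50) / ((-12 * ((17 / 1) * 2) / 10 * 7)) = -151 / 70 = -2.16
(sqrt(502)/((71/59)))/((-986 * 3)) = -59 * sqrt(502)/210018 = -0.01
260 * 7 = 1820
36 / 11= 3.27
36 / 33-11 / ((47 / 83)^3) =-67940351 / 1142053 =-59.49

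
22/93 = 0.24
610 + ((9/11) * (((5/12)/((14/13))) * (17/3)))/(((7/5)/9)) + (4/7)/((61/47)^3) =608575114017/978742072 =621.79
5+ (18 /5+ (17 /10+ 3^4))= 91.30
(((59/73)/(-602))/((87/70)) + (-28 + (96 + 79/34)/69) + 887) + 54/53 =3250112281595/3772870826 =861.44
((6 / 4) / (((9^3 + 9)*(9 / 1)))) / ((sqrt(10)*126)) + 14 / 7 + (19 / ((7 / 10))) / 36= sqrt(10) / 5579280 + 347 / 126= 2.75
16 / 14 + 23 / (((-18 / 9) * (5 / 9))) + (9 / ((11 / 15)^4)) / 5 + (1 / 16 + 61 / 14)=-10440251 / 1171280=-8.91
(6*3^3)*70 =11340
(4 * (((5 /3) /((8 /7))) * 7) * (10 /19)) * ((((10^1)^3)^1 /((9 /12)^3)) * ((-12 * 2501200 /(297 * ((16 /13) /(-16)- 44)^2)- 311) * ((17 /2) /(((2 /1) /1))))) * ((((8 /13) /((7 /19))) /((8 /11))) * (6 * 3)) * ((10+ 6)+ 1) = -19096687532770400000 /345730437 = -55235771829.86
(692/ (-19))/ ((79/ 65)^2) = -2923700/ 118579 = -24.66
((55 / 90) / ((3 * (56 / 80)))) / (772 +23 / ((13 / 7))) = 65 / 175203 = 0.00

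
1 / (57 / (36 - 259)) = -223 / 57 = -3.91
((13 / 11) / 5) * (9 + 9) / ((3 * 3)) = 0.47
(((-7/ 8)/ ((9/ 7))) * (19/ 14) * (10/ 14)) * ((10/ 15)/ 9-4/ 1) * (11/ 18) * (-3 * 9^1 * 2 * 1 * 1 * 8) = -55385/ 81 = -683.77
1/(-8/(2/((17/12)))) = -3/17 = -0.18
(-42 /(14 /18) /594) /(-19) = 1 /209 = 0.00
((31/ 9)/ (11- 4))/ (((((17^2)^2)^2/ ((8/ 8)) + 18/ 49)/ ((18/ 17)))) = 434/ 5810805948659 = 0.00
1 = 1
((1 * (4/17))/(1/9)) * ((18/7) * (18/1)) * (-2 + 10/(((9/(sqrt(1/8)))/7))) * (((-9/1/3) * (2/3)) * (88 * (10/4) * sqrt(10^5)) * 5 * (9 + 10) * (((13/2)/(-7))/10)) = -63382176000 * sqrt(10)/833 + 17606160000 * sqrt(5)/119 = 90213631.29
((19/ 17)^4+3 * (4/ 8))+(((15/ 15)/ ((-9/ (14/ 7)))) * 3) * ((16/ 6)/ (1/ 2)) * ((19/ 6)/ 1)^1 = -36978233/ 4510134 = -8.20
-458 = -458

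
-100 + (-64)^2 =3996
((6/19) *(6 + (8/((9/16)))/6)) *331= 149612/171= 874.92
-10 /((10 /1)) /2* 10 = -5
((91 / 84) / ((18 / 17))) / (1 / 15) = 1105 / 72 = 15.35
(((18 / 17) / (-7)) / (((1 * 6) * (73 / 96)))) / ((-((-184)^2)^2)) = 9 / 311165282176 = 0.00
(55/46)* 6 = 165/23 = 7.17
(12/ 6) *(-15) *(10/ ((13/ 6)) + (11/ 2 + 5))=-5895/ 13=-453.46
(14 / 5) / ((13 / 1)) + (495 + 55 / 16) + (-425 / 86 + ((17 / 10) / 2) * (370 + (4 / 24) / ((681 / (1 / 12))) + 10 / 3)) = 444596488649 / 548177760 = 811.04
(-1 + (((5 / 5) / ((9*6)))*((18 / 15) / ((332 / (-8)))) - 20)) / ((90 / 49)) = -3843413 / 336150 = -11.43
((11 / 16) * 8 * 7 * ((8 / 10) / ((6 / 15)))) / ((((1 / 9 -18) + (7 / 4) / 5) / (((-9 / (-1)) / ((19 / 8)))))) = -12960 / 779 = -16.64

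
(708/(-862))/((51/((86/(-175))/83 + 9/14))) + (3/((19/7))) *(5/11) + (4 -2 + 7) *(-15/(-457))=8005290889699/10164939983275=0.79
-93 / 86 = -1.08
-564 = -564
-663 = -663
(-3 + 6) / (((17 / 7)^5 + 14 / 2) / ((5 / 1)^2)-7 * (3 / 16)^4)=27536588800 / 33507917997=0.82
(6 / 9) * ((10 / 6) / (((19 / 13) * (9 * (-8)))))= -65 / 6156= -0.01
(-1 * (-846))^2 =715716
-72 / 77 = -0.94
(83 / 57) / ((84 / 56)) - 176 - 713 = -151853 / 171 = -888.03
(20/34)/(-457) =-10/7769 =-0.00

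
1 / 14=0.07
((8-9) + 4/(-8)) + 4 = 5/2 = 2.50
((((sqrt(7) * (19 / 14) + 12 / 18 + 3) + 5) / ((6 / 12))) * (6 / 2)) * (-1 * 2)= -104-114 * sqrt(7) / 7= -147.09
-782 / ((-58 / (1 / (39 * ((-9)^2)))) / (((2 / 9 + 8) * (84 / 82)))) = 405076 / 11268153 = 0.04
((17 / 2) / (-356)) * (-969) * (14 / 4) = 115311 / 1424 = 80.98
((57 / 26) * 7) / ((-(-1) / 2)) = 399 / 13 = 30.69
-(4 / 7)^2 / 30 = -8 / 735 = -0.01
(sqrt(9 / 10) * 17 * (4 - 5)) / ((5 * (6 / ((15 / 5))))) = -1.61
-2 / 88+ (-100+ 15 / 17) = -99.14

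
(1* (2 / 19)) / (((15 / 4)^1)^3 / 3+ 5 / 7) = 896 / 155705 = 0.01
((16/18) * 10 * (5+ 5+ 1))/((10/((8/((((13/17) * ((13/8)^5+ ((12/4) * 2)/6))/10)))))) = 3921674240/47275137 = 82.95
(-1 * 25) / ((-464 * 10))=5 / 928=0.01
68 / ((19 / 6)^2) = 2448 / 361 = 6.78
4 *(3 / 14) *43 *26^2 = 174408 / 7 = 24915.43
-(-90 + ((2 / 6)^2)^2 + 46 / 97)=703307 / 7857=89.51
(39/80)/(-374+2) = -13/9920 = -0.00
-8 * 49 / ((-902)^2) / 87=-0.00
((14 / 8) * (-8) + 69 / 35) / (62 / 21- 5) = 1263 / 215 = 5.87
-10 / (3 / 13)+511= 1403 / 3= 467.67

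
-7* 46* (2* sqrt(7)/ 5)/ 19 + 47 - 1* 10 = 37 - 644* sqrt(7)/ 95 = 19.06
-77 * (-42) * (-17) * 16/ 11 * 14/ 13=-1119552/ 13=-86119.38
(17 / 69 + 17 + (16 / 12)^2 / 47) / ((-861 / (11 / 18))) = -924869 / 75390021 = -0.01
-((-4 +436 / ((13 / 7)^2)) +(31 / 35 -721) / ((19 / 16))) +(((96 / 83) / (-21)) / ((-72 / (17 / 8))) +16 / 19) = 81406444519 / 167903190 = 484.84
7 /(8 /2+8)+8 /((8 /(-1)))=-0.42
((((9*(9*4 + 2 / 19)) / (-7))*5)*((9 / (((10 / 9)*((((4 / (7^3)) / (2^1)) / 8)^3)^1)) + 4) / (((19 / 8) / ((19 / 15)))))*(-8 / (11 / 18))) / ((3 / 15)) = 35425596110994432 / 209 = 169500459861217.38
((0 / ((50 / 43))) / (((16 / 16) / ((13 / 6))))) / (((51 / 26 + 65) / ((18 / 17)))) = 0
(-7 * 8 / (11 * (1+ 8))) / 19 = -56 / 1881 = -0.03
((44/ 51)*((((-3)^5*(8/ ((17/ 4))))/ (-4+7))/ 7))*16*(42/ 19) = -3649536/ 5491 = -664.64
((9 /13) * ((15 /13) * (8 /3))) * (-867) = -312120 /169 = -1846.86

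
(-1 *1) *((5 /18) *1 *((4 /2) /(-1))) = 5 /9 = 0.56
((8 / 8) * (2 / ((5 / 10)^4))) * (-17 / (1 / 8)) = -4352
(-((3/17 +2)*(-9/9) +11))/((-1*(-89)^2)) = 150/134657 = 0.00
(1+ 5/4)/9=1/4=0.25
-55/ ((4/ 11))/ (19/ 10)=-3025/ 38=-79.61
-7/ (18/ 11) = -4.28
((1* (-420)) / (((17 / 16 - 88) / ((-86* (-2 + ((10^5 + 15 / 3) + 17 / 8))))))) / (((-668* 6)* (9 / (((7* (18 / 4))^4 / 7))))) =301072017150135 / 1858376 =162008128.15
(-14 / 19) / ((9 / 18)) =-28 / 19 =-1.47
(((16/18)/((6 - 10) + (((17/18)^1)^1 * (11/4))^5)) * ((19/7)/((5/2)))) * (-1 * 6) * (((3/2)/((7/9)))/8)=-661741830144/54127781198855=-0.01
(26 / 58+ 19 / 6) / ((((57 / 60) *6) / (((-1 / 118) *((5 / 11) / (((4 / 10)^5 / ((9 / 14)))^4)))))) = -1093246936798095703125 / 28809674220371968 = -37947.22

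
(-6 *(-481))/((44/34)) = 24531/11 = 2230.09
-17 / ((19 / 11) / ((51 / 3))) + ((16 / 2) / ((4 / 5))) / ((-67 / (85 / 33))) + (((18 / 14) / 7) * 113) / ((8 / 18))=-996295747 / 8233764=-121.00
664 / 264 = 83 / 33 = 2.52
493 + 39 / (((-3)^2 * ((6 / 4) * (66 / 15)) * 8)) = 390521 / 792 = 493.08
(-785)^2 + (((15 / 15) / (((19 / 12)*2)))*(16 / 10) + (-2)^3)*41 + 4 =58512563 / 95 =615921.72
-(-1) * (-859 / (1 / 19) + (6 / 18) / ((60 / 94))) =-1468843 / 90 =-16320.48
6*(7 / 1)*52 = 2184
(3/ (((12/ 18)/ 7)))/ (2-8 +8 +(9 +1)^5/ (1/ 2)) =63/ 400004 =0.00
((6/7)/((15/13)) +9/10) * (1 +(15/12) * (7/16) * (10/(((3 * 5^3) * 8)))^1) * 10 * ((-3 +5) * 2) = 88481/1344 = 65.83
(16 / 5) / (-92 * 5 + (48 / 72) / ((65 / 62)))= -78 / 11197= -0.01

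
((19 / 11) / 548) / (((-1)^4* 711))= 19 / 4285908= 0.00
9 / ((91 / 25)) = 225 / 91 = 2.47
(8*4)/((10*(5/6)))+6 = 246/25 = 9.84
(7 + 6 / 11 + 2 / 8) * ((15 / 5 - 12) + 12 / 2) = -1029 / 44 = -23.39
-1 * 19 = -19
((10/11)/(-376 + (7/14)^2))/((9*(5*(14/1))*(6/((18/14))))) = -2/2430351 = -0.00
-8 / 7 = -1.14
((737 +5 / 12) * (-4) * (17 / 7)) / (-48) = 150433 / 1008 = 149.24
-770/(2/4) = -1540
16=16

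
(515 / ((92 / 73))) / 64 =37595 / 5888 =6.39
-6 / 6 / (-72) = 1 / 72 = 0.01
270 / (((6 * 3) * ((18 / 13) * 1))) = 65 / 6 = 10.83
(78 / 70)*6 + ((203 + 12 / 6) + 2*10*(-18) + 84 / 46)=-117923 / 805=-146.49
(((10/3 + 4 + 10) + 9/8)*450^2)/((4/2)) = 1868906.25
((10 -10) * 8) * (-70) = 0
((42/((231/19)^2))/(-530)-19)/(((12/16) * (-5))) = 51177184/10100475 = 5.07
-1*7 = -7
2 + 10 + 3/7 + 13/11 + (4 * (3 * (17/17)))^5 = 248845.61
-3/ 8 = -0.38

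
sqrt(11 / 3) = sqrt(33) / 3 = 1.91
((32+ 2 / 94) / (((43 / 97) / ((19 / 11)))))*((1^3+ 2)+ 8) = 64505 / 47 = 1372.45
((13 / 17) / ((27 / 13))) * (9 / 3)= 169 / 153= 1.10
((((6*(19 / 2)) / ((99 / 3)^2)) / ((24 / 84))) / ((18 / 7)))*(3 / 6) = 931 / 26136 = 0.04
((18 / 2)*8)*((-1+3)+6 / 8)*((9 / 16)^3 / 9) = 8019 / 2048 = 3.92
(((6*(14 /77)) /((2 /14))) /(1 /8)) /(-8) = -84 /11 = -7.64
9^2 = 81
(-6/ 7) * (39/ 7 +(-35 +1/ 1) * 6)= 8334/ 49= 170.08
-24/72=-1/3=-0.33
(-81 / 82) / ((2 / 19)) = -1539 / 164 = -9.38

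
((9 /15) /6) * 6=3 /5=0.60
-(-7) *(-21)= -147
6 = 6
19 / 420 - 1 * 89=-37361 / 420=-88.95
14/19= 0.74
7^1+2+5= 14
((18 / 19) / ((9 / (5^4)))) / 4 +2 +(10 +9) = 1423 / 38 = 37.45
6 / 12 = 1 / 2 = 0.50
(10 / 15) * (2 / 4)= 1 / 3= 0.33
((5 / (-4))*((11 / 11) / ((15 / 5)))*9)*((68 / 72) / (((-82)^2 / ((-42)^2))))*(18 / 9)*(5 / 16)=-62475 / 107584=-0.58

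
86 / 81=1.06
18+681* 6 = 4104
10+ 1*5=15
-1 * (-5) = 5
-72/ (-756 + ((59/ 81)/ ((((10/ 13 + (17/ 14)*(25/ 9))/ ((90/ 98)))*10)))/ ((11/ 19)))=637560/ 6694133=0.10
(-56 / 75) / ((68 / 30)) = -28 / 85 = -0.33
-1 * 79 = -79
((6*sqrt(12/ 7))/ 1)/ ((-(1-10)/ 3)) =4*sqrt(21)/ 7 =2.62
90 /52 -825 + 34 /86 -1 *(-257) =-632647 /1118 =-565.87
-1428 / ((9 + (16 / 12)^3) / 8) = -308448 / 307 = -1004.72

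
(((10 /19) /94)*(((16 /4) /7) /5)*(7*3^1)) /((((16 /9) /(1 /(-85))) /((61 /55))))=-0.00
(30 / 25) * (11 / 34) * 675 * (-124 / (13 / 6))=-3314520 / 221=-14997.83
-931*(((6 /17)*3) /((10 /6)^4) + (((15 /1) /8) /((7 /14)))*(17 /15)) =-173591467 /42500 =-4084.51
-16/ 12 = -4/ 3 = -1.33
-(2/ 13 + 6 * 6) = -470/ 13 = -36.15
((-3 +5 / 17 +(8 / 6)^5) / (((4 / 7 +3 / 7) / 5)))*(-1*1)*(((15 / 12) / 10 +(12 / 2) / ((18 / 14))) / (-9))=1791125 / 446148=4.01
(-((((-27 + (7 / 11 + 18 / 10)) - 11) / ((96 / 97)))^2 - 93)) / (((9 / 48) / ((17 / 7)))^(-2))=-102304468161 / 14323302400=-7.14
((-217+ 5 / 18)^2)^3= 3524160684288108173401 / 34012224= 103614532360133.47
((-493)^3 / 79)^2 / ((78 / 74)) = 531230791277526013 / 243399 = 2182551248269.41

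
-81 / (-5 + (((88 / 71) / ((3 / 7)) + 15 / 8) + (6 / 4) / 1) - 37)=138024 / 60889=2.27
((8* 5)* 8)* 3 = 960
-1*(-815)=815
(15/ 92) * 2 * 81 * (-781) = -948915/ 46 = -20628.59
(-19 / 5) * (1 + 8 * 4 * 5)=-3059 / 5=-611.80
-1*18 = -18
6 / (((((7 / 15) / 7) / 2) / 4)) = 720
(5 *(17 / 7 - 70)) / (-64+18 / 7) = 11 / 2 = 5.50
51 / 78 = 17 / 26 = 0.65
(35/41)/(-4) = -35/164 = -0.21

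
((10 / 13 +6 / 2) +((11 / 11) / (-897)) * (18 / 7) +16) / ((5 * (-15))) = -0.26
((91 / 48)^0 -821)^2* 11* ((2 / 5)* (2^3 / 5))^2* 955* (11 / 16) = 9945495296 / 5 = 1989099059.20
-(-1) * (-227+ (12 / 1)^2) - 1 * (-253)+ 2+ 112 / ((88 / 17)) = 2130 / 11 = 193.64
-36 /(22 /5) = -90 /11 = -8.18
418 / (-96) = -4.35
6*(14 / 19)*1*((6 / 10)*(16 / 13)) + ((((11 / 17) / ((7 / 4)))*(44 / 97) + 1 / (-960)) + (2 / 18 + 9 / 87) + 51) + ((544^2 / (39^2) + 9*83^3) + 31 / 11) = 175242817812093896951 / 34051964506560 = 5146335.03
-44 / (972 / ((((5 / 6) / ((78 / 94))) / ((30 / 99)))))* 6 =-5687 / 6318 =-0.90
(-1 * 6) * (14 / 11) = -84 / 11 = -7.64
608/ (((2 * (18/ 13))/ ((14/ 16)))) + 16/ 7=12247/ 63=194.40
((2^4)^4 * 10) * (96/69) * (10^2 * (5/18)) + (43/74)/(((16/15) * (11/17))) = 68283271389755/2695968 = 25327923.55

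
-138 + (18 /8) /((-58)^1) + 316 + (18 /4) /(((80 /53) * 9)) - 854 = -3135283 /4640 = -675.71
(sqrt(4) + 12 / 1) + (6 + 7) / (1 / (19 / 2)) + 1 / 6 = 413 / 3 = 137.67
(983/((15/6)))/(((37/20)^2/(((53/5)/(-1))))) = -1667168/1369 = -1217.80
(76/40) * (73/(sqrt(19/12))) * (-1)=-73 * sqrt(57)/5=-110.23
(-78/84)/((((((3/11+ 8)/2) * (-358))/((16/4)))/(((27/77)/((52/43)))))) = 1161/1596322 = 0.00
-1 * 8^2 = -64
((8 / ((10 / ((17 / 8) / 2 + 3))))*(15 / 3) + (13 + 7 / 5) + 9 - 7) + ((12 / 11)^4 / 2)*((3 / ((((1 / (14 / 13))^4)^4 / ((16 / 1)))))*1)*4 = 477.67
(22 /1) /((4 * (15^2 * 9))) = 11 /4050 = 0.00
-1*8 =-8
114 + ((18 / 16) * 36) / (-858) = 65181 / 572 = 113.95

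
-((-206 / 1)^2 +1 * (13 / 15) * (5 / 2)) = -42438.17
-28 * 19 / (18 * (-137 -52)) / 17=0.01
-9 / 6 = -3 / 2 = -1.50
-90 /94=-45 /47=-0.96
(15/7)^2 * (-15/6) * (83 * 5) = -466875/98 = -4764.03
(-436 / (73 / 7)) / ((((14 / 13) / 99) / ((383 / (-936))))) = 459217 / 292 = 1572.66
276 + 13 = 289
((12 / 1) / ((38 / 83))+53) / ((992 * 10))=0.01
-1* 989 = -989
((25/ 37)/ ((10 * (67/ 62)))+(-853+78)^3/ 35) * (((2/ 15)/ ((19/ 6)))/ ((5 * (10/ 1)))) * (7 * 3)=-276944582448/ 1177525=-235192.10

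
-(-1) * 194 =194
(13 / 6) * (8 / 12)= 13 / 9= 1.44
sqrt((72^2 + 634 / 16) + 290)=39 * sqrt(58) / 4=74.25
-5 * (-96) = 480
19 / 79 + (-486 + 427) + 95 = 2863 / 79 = 36.24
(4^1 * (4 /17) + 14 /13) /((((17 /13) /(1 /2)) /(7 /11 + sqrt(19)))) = 3.85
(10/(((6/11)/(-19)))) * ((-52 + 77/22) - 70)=82555/2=41277.50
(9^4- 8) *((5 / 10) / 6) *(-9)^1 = -19659 / 4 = -4914.75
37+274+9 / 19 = 5918 / 19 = 311.47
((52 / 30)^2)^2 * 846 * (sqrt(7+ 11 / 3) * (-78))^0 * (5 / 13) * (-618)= -680683328 / 375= -1815155.54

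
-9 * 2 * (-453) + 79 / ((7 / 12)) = 58026 / 7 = 8289.43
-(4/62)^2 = -4/961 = -0.00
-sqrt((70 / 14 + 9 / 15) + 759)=-sqrt(19115) / 5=-27.65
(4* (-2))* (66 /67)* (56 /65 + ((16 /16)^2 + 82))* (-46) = 132393888 /4355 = 30400.43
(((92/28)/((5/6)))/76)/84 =23/37240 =0.00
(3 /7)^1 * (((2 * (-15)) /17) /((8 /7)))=-45 /68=-0.66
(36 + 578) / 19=614 / 19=32.32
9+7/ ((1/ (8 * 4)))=233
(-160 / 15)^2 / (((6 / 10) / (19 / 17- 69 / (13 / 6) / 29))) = 3.70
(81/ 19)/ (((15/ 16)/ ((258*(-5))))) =-111456/ 19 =-5866.11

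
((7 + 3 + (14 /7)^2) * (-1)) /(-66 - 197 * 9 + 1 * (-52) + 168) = 14 /1723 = 0.01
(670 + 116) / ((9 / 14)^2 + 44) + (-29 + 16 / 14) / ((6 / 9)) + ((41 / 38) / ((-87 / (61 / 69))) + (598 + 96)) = 4655852524744 / 6950063295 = 669.90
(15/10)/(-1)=-3/2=-1.50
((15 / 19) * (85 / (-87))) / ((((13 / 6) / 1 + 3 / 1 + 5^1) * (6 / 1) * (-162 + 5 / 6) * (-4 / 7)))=-8925 / 65003674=-0.00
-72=-72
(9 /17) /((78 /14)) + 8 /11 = 1999 /2431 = 0.82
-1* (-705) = 705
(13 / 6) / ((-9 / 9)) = -13 / 6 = -2.17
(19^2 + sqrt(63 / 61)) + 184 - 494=52.02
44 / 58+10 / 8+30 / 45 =931 / 348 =2.68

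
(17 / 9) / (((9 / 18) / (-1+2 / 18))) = -272 / 81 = -3.36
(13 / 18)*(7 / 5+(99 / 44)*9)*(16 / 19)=11258 / 855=13.17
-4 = -4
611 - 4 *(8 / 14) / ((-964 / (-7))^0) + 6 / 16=609.09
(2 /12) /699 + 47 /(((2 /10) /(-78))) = -76876019 /4194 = -18330.00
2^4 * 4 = 64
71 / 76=0.93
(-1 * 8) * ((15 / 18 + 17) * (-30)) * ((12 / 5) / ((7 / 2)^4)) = 164352 / 2401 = 68.45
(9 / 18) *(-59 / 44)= -59 / 88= -0.67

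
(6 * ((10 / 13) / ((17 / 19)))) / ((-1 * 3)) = -380 / 221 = -1.72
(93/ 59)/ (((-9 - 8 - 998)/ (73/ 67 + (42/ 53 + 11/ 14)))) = -12333939/ 2977122890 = -0.00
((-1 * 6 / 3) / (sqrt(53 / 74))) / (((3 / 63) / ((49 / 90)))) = -343 * sqrt(3922) / 795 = -27.02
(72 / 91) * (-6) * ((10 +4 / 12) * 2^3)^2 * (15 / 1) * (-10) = 442828800 / 91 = 4866250.55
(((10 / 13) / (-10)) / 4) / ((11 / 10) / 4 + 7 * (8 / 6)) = -30 / 14989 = -0.00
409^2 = 167281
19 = 19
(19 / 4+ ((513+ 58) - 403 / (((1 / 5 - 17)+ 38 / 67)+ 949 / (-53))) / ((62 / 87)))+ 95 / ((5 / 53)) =1580568767 / 863908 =1829.56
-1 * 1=-1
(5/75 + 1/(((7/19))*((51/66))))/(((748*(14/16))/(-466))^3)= -5172263301952/4003659732765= -1.29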